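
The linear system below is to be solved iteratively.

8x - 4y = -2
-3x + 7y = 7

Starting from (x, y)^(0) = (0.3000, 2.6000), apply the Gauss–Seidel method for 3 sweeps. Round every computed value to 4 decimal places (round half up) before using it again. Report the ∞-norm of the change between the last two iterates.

0.1232

Iteration 1:
  x = (-2 - (-4)·2.6000) / (8) = 1.0500
  y = (7 - (-3)·1.0500) / (7) = 1.4500
Iteration 2:
  x = (-2 - (-4)·1.4500) / (8) = 0.4750
  y = (7 - (-3)·0.4750) / (7) = 1.2036
Iteration 3:
  x = (-2 - (-4)·1.2036) / (8) = 0.3518
  y = (7 - (-3)·0.3518) / (7) = 1.1508
Change: (-0.1232, -0.0528) → max |·| = 0.1232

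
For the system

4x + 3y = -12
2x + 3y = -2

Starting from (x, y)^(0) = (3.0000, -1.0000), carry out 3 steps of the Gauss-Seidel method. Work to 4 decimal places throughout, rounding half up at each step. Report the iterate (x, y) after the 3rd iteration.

Iteration 1:
  x = (-12 - (3)·-1.0000) / (4) = -2.2500
  y = (-2 - (2)·-2.2500) / (3) = 0.8333
Iteration 2:
  x = (-12 - (3)·0.8333) / (4) = -3.6250
  y = (-2 - (2)·-3.6250) / (3) = 1.7500
Iteration 3:
  x = (-12 - (3)·1.7500) / (4) = -4.3125
  y = (-2 - (2)·-4.3125) / (3) = 2.2083

(-4.3125, 2.2083)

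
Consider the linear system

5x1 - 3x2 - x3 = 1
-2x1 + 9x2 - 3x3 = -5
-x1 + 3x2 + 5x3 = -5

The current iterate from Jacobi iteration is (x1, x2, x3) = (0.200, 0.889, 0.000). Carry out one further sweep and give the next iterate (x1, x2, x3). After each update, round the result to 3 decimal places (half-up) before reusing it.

One sweep:
  x1 = (1 - (-3)·0.889 - (-1)·0.000) / (5) = 0.733
  x2 = (-5 - (-2)·0.200 - (-3)·0.000) / (9) = -0.511
  x3 = (-5 - (-1)·0.200 - (3)·0.889) / (5) = -1.493

(0.733, -0.511, -1.493)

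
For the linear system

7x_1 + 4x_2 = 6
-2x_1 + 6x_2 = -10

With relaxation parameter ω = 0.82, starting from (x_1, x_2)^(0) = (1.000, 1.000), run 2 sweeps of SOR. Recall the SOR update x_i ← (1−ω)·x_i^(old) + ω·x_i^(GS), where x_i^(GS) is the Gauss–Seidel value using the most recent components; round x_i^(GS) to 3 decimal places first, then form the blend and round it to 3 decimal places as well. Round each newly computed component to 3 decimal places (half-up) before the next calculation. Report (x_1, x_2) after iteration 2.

Iteration 1:
  x_1: GS value = (6 - (4)·1.000) / (7) = 0.286;  x_1 ← (1−ω)·1.000 + ω·0.286 = 0.415
  x_2: GS value = (-10 - (-2)·0.415) / (6) = -1.528;  x_2 ← (1−ω)·1.000 + ω·-1.528 = -1.073
Iteration 2:
  x_1: GS value = (6 - (4)·-1.073) / (7) = 1.470;  x_1 ← (1−ω)·0.415 + ω·1.470 = 1.280
  x_2: GS value = (-10 - (-2)·1.280) / (6) = -1.240;  x_2 ← (1−ω)·-1.073 + ω·-1.240 = -1.210

(1.280, -1.210)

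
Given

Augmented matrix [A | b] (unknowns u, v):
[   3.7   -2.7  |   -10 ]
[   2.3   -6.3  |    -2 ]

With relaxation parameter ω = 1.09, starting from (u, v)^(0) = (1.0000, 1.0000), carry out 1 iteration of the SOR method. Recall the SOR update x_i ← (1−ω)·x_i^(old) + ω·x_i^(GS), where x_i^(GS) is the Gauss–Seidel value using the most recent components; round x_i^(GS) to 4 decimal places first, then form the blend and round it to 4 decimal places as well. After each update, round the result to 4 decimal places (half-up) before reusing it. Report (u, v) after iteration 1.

(-2.2406, -0.6355)

Iteration 1:
  u: GS value = (-10 - (-2.7)·1.0000) / (3.7) = -1.9730;  u ← (1−ω)·1.0000 + ω·-1.9730 = -2.2406
  v: GS value = (-2 - (2.3)·-2.2406) / (-6.3) = -0.5005;  v ← (1−ω)·1.0000 + ω·-0.5005 = -0.6355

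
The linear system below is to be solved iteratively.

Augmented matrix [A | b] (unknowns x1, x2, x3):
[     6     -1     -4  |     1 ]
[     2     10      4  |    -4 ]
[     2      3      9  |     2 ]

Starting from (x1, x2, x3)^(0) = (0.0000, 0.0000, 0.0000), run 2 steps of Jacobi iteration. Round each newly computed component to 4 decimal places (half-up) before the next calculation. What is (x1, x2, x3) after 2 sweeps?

Iteration 1:
  x1 = (1 - (-1)·0.0000 - (-4)·0.0000) / (6) = 0.1667
  x2 = (-4 - (2)·0.0000 - (4)·0.0000) / (10) = -0.4000
  x3 = (2 - (2)·0.0000 - (3)·0.0000) / (9) = 0.2222
Iteration 2:
  x1 = (1 - (-1)·-0.4000 - (-4)·0.2222) / (6) = 0.2481
  x2 = (-4 - (2)·0.1667 - (4)·0.2222) / (10) = -0.5222
  x3 = (2 - (2)·0.1667 - (3)·-0.4000) / (9) = 0.3185

(0.2481, -0.5222, 0.3185)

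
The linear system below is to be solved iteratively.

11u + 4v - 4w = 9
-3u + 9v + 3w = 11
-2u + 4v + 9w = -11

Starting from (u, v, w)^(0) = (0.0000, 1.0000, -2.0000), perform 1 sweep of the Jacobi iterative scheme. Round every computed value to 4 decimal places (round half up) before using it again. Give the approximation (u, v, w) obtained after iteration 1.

Iteration 1:
  u = (9 - (4)·1.0000 - (-4)·-2.0000) / (11) = -0.2727
  v = (11 - (-3)·0.0000 - (3)·-2.0000) / (9) = 1.8889
  w = (-11 - (-2)·0.0000 - (4)·1.0000) / (9) = -1.6667

(-0.2727, 1.8889, -1.6667)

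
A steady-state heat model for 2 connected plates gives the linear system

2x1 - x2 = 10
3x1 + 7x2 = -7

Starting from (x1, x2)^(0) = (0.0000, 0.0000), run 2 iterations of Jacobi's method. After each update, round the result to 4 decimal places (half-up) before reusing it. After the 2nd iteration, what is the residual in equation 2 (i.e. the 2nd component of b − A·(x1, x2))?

1.5003

Iteration 1:
  x1 = (10 - (-1)·0.0000) / (2) = 5.0000
  x2 = (-7 - (3)·0.0000) / (7) = -1.0000
Iteration 2:
  x1 = (10 - (-1)·-1.0000) / (2) = 4.5000
  x2 = (-7 - (3)·5.0000) / (7) = -3.1429
Residual b − A·x = (-2.1429, 1.5003)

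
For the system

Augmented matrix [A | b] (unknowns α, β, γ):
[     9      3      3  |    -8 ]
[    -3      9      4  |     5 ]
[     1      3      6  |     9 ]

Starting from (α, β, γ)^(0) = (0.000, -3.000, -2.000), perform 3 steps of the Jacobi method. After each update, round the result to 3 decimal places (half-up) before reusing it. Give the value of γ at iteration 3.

2.154

Iteration 1:
  α = (-8 - (3)·-3.000 - (3)·-2.000) / (9) = 0.778
  β = (5 - (-3)·0.000 - (4)·-2.000) / (9) = 1.444
  γ = (9 - (1)·0.000 - (3)·-3.000) / (6) = 3.000
Iteration 2:
  α = (-8 - (3)·1.444 - (3)·3.000) / (9) = -2.370
  β = (5 - (-3)·0.778 - (4)·3.000) / (9) = -0.518
  γ = (9 - (1)·0.778 - (3)·1.444) / (6) = 0.648
Iteration 3:
  α = (-8 - (3)·-0.518 - (3)·0.648) / (9) = -0.932
  β = (5 - (-3)·-2.370 - (4)·0.648) / (9) = -0.522
  γ = (9 - (1)·-2.370 - (3)·-0.518) / (6) = 2.154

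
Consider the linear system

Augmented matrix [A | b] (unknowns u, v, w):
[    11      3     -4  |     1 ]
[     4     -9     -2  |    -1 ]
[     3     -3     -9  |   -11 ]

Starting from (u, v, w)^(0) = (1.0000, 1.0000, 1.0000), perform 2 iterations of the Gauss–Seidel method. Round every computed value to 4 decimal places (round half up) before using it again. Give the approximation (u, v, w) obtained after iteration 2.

Iteration 1:
  u = (1 - (3)·1.0000 - (-4)·1.0000) / (11) = 0.1818
  v = (-1 - (4)·0.1818 - (-2)·1.0000) / (-9) = -0.0303
  w = (-11 - (3)·0.1818 - (-3)·-0.0303) / (-9) = 1.2929
Iteration 2:
  u = (1 - (3)·-0.0303 - (-4)·1.2929) / (11) = 0.5693
  v = (-1 - (4)·0.5693 - (-2)·1.2929) / (-9) = 0.0768
  w = (-11 - (3)·0.5693 - (-3)·0.0768) / (-9) = 1.3864

(0.5693, 0.0768, 1.3864)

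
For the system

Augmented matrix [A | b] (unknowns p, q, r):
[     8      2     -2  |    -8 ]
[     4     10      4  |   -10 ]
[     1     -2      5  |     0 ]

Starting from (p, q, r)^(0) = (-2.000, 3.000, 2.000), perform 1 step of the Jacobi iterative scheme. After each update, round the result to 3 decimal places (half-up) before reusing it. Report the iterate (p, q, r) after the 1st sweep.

(-1.250, -1.000, 1.600)

Iteration 1:
  p = (-8 - (2)·3.000 - (-2)·2.000) / (8) = -1.250
  q = (-10 - (4)·-2.000 - (4)·2.000) / (10) = -1.000
  r = (0 - (1)·-2.000 - (-2)·3.000) / (5) = 1.600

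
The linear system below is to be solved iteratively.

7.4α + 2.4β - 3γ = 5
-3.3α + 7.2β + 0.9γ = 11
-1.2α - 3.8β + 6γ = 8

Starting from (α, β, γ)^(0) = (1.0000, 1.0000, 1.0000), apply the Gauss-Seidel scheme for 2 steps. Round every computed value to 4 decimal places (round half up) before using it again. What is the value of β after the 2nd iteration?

Iteration 1:
  α = (5 - (2.4)·1.0000 - (-3)·1.0000) / (7.4) = 0.7568
  β = (11 - (-3.3)·0.7568 - (0.9)·1.0000) / (7.2) = 1.7496
  γ = (8 - (-1.2)·0.7568 - (-3.8)·1.7496) / (6) = 2.5928
Iteration 2:
  α = (5 - (2.4)·1.7496 - (-3)·2.5928) / (7.4) = 1.1594
  β = (11 - (-3.3)·1.1594 - (0.9)·2.5928) / (7.2) = 1.7351
  γ = (8 - (-1.2)·1.1594 - (-3.8)·1.7351) / (6) = 2.6641

1.7351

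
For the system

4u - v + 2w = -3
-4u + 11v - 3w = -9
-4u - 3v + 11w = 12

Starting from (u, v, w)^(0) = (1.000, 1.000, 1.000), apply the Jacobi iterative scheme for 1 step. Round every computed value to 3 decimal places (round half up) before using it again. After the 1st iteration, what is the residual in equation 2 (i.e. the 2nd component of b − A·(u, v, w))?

-5.817

Iteration 1:
  u = (-3 - (-1)·1.000 - (2)·1.000) / (4) = -1.000
  v = (-9 - (-4)·1.000 - (-3)·1.000) / (11) = -0.182
  w = (12 - (-4)·1.000 - (-3)·1.000) / (11) = 1.727
Residual b − A·x = (-2.636, -5.817, -11.543)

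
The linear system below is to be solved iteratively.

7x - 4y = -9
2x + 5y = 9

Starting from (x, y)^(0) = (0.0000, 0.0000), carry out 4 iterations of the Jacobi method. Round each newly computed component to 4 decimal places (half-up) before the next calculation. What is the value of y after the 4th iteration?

Iteration 1:
  x = (-9 - (-4)·0.0000) / (7) = -1.2857
  y = (9 - (2)·0.0000) / (5) = 1.8000
Iteration 2:
  x = (-9 - (-4)·1.8000) / (7) = -0.2571
  y = (9 - (2)·-1.2857) / (5) = 2.3143
Iteration 3:
  x = (-9 - (-4)·2.3143) / (7) = 0.0367
  y = (9 - (2)·-0.2571) / (5) = 1.9028
Iteration 4:
  x = (-9 - (-4)·1.9028) / (7) = -0.1984
  y = (9 - (2)·0.0367) / (5) = 1.7853

1.7853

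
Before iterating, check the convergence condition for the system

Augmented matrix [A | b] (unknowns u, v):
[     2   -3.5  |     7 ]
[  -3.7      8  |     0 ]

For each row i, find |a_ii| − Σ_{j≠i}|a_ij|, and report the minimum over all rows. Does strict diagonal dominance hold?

-1.5

row 1: |2| − (3.5) = -1.5
row 2: |8| − (3.7) = 4.3
minimum over rows = -1.5 → not strictly diagonally dominant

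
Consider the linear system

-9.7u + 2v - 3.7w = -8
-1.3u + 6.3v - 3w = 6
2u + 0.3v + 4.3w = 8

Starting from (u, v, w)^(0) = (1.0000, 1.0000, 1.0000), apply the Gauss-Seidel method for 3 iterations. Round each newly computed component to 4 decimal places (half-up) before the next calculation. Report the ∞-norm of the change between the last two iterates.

Iteration 1:
  u = (-8 - (2)·1.0000 - (-3.7)·1.0000) / (-9.7) = 0.6495
  v = (6 - (-1.3)·0.6495 - (-3)·1.0000) / (6.3) = 1.5626
  w = (8 - (2)·0.6495 - (0.3)·1.5626) / (4.3) = 1.4494
Iteration 2:
  u = (-8 - (2)·1.5626 - (-3.7)·1.4494) / (-9.7) = 0.5941
  v = (6 - (-1.3)·0.5941 - (-3)·1.4494) / (6.3) = 1.7652
  w = (8 - (2)·0.5941 - (0.3)·1.7652) / (4.3) = 1.4610
Iteration 3:
  u = (-8 - (2)·1.7652 - (-3.7)·1.4610) / (-9.7) = 0.6314
  v = (6 - (-1.3)·0.6314 - (-3)·1.4610) / (6.3) = 1.7784
  w = (8 - (2)·0.6314 - (0.3)·1.7784) / (4.3) = 1.4427
Change: (0.0373, 0.0132, -0.0183) → max |·| = 0.0373

0.0373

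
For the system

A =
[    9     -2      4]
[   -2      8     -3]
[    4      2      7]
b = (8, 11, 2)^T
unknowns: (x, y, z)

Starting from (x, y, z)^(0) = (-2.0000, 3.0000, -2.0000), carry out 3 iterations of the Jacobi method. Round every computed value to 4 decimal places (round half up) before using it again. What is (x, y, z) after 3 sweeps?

Iteration 1:
  x = (8 - (-2)·3.0000 - (4)·-2.0000) / (9) = 2.4444
  y = (11 - (-2)·-2.0000 - (-3)·-2.0000) / (8) = 0.1250
  z = (2 - (4)·-2.0000 - (2)·3.0000) / (7) = 0.5714
Iteration 2:
  x = (8 - (-2)·0.1250 - (4)·0.5714) / (9) = 0.6627
  y = (11 - (-2)·2.4444 - (-3)·0.5714) / (8) = 2.2004
  z = (2 - (4)·2.4444 - (2)·0.1250) / (7) = -1.1468
Iteration 3:
  x = (8 - (-2)·2.2004 - (4)·-1.1468) / (9) = 1.8876
  y = (11 - (-2)·0.6627 - (-3)·-1.1468) / (8) = 1.1106
  z = (2 - (4)·0.6627 - (2)·2.2004) / (7) = -0.7217

(1.8876, 1.1106, -0.7217)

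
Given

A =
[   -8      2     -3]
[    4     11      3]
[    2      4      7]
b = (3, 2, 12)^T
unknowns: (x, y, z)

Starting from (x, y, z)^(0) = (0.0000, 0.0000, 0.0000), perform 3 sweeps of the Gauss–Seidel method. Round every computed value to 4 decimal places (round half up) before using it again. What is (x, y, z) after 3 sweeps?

Iteration 1:
  x = (3 - (2)·0.0000 - (-3)·0.0000) / (-8) = -0.3750
  y = (2 - (4)·-0.3750 - (3)·0.0000) / (11) = 0.3182
  z = (12 - (2)·-0.3750 - (4)·0.3182) / (7) = 1.6396
Iteration 2:
  x = (3 - (2)·0.3182 - (-3)·1.6396) / (-8) = -0.9103
  y = (2 - (4)·-0.9103 - (3)·1.6396) / (11) = 0.0657
  z = (12 - (2)·-0.9103 - (4)·0.0657) / (7) = 1.9368
Iteration 3:
  x = (3 - (2)·0.0657 - (-3)·1.9368) / (-8) = -1.0849
  y = (2 - (4)·-1.0849 - (3)·1.9368) / (11) = 0.0481
  z = (12 - (2)·-1.0849 - (4)·0.0481) / (7) = 1.9968

(-1.0849, 0.0481, 1.9968)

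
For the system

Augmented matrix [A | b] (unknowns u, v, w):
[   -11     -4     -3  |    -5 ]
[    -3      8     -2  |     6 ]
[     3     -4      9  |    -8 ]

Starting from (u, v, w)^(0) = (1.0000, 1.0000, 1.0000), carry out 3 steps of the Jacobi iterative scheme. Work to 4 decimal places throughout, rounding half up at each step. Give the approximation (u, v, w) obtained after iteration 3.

(0.3365, 0.7582, -0.7278)

Iteration 1:
  u = (-5 - (-4)·1.0000 - (-3)·1.0000) / (-11) = -0.1818
  v = (6 - (-3)·1.0000 - (-2)·1.0000) / (8) = 1.3750
  w = (-8 - (3)·1.0000 - (-4)·1.0000) / (9) = -0.7778
Iteration 2:
  u = (-5 - (-4)·1.3750 - (-3)·-0.7778) / (-11) = 0.1667
  v = (6 - (-3)·-0.1818 - (-2)·-0.7778) / (8) = 0.4874
  w = (-8 - (3)·-0.1818 - (-4)·1.3750) / (9) = -0.2172
Iteration 3:
  u = (-5 - (-4)·0.4874 - (-3)·-0.2172) / (-11) = 0.3365
  v = (6 - (-3)·0.1667 - (-2)·-0.2172) / (8) = 0.7582
  w = (-8 - (3)·0.1667 - (-4)·0.4874) / (9) = -0.7278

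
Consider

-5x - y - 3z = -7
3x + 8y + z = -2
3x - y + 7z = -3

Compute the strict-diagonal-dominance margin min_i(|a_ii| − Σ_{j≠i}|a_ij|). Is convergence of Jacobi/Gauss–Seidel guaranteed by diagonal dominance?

1

row 1: |-5| − (1+3) = 1
row 2: |8| − (3+1) = 4
row 3: |7| − (3+1) = 3
minimum over rows = 1 → strictly diagonally dominant (convergence guaranteed)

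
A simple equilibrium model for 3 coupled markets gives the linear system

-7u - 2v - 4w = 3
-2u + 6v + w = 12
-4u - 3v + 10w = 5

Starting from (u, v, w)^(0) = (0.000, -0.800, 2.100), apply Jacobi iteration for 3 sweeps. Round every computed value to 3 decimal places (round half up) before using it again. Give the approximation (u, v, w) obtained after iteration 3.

Iteration 1:
  u = (3 - (-2)·-0.800 - (-4)·2.100) / (-7) = -1.400
  v = (12 - (-2)·0.000 - (1)·2.100) / (6) = 1.650
  w = (5 - (-4)·0.000 - (-3)·-0.800) / (10) = 0.260
Iteration 2:
  u = (3 - (-2)·1.650 - (-4)·0.260) / (-7) = -1.049
  v = (12 - (-2)·-1.400 - (1)·0.260) / (6) = 1.490
  w = (5 - (-4)·-1.400 - (-3)·1.650) / (10) = 0.435
Iteration 3:
  u = (3 - (-2)·1.490 - (-4)·0.435) / (-7) = -1.103
  v = (12 - (-2)·-1.049 - (1)·0.435) / (6) = 1.578
  w = (5 - (-4)·-1.049 - (-3)·1.490) / (10) = 0.527

(-1.103, 1.578, 0.527)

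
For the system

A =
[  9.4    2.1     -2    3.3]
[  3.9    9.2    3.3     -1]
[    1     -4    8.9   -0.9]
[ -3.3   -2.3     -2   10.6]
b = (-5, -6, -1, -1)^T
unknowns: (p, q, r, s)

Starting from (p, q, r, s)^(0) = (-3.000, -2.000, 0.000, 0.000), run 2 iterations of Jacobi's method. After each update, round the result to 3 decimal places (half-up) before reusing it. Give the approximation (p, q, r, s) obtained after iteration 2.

Iteration 1:
  p = (-5 - (2.1)·-2.000 - (-2)·0.000 - (3.3)·0.000) / (9.4) = -0.085
  q = (-6 - (3.9)·-3.000 - (3.3)·0.000 - (-1)·0.000) / (9.2) = 0.620
  r = (-1 - (1)·-3.000 - (-4)·-2.000 - (-0.9)·0.000) / (8.9) = -0.674
  s = (-1 - (-3.3)·-3.000 - (-2.3)·-2.000 - (-2)·0.000) / (10.6) = -1.462
Iteration 2:
  p = (-5 - (2.1)·0.620 - (-2)·-0.674 - (3.3)·-1.462) / (9.4) = -0.301
  q = (-6 - (3.9)·-0.085 - (3.3)·-0.674 - (-1)·-1.462) / (9.2) = -0.533
  r = (-1 - (1)·-0.085 - (-4)·0.620 - (-0.9)·-1.462) / (8.9) = 0.028
  s = (-1 - (-3.3)·-0.085 - (-2.3)·0.620 - (-2)·-0.674) / (10.6) = -0.113

(-0.301, -0.533, 0.028, -0.113)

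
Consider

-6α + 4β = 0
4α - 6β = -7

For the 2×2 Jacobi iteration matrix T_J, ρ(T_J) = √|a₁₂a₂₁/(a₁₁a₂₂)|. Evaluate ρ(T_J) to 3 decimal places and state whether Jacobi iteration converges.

0.667

a₁₂a₂₁/(a₁₁a₂₂) = (4)·(4) / ((-6)·(-6)) = 0.444444
ρ = √|0.444444| = √0.444444 = 0.667
ρ < 1, so Jacobi converges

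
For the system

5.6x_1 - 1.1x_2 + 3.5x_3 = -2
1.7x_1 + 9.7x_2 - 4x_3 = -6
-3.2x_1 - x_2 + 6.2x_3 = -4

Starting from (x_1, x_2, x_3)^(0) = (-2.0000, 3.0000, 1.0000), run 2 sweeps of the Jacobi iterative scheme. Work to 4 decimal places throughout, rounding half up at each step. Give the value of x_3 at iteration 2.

Iteration 1:
  x_1 = (-2 - (-1.1)·3.0000 - (3.5)·1.0000) / (5.6) = -0.3929
  x_2 = (-6 - (1.7)·-2.0000 - (-4)·1.0000) / (9.7) = 0.1443
  x_3 = (-4 - (-3.2)·-2.0000 - (-1)·3.0000) / (6.2) = -1.1935
Iteration 2:
  x_1 = (-2 - (-1.1)·0.1443 - (3.5)·-1.1935) / (5.6) = 0.4171
  x_2 = (-6 - (1.7)·-0.3929 - (-4)·-1.1935) / (9.7) = -1.0419
  x_3 = (-4 - (-3.2)·-0.3929 - (-1)·0.1443) / (6.2) = -0.8247

-0.8247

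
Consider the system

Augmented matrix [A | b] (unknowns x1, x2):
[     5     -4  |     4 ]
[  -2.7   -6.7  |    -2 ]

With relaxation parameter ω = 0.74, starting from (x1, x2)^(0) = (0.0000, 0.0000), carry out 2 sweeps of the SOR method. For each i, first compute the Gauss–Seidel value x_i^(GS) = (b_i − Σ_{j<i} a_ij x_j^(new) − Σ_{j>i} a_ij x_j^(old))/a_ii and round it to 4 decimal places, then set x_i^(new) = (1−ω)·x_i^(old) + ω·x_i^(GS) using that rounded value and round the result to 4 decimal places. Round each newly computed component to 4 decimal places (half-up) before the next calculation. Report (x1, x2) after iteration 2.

(0.7721, 0.0022)

Iteration 1:
  x1: GS value = (4 - (-4)·0.0000) / (5) = 0.8000;  x1 ← (1−ω)·0.0000 + ω·0.8000 = 0.5920
  x2: GS value = (-2 - (-2.7)·0.5920) / (-6.7) = 0.0599;  x2 ← (1−ω)·0.0000 + ω·0.0599 = 0.0443
Iteration 2:
  x1: GS value = (4 - (-4)·0.0443) / (5) = 0.8354;  x1 ← (1−ω)·0.5920 + ω·0.8354 = 0.7721
  x2: GS value = (-2 - (-2.7)·0.7721) / (-6.7) = -0.0126;  x2 ← (1−ω)·0.0443 + ω·-0.0126 = 0.0022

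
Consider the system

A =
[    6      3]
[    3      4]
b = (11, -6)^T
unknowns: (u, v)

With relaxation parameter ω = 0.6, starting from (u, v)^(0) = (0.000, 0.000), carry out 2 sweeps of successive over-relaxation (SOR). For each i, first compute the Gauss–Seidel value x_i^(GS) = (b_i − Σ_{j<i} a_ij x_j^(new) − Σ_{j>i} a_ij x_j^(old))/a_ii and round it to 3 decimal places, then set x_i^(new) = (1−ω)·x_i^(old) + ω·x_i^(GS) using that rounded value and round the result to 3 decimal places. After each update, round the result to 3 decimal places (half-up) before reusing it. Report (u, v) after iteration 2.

(1.959, -2.339)

Iteration 1:
  u: GS value = (11 - (3)·0.000) / (6) = 1.833;  u ← (1−ω)·0.000 + ω·1.833 = 1.100
  v: GS value = (-6 - (3)·1.100) / (4) = -2.325;  v ← (1−ω)·0.000 + ω·-2.325 = -1.395
Iteration 2:
  u: GS value = (11 - (3)·-1.395) / (6) = 2.531;  u ← (1−ω)·1.100 + ω·2.531 = 1.959
  v: GS value = (-6 - (3)·1.959) / (4) = -2.969;  v ← (1−ω)·-1.395 + ω·-2.969 = -2.339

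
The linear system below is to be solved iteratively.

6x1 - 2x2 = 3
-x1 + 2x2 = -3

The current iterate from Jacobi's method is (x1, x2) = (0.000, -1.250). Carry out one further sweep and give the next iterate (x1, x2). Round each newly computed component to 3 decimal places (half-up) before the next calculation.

One sweep:
  x1 = (3 - (-2)·-1.250) / (6) = 0.083
  x2 = (-3 - (-1)·0.000) / (2) = -1.500

(0.083, -1.500)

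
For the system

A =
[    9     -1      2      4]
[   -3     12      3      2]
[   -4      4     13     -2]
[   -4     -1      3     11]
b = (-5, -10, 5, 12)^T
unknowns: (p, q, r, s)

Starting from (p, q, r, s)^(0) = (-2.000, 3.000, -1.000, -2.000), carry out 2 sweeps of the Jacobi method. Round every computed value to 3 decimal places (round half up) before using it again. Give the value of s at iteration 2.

Iteration 1:
  p = (-5 - (-1)·3.000 - (2)·-1.000 - (4)·-2.000) / (9) = 0.889
  q = (-10 - (-3)·-2.000 - (3)·-1.000 - (2)·-2.000) / (12) = -0.750
  r = (5 - (-4)·-2.000 - (4)·3.000 - (-2)·-2.000) / (13) = -1.462
  s = (12 - (-4)·-2.000 - (-1)·3.000 - (3)·-1.000) / (11) = 0.909
Iteration 2:
  p = (-5 - (-1)·-0.750 - (2)·-1.462 - (4)·0.909) / (9) = -0.718
  q = (-10 - (-3)·0.889 - (3)·-1.462 - (2)·0.909) / (12) = -0.397
  r = (5 - (-4)·0.889 - (4)·-0.750 - (-2)·0.909) / (13) = 1.029
  s = (12 - (-4)·0.889 - (-1)·-0.750 - (3)·-1.462) / (11) = 1.745

1.745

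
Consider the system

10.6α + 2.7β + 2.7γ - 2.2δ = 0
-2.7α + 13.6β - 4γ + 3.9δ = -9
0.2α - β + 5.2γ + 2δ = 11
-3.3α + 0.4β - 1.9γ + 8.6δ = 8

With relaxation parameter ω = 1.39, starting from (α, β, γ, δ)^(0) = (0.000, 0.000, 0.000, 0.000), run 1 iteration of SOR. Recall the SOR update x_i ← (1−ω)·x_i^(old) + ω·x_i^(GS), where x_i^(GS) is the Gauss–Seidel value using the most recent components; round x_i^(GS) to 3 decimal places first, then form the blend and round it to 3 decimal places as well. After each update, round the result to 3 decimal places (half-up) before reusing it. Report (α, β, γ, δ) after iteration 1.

Iteration 1:
  α: GS value = (0 - (2.7)·0.000 - (2.7)·0.000 - (-2.2)·0.000) / (10.6) = 0.000;  α ← (1−ω)·0.000 + ω·0.000 = 0.000
  β: GS value = (-9 - (-2.7)·0.000 - (-4)·0.000 - (3.9)·0.000) / (13.6) = -0.662;  β ← (1−ω)·0.000 + ω·-0.662 = -0.920
  γ: GS value = (11 - (0.2)·0.000 - (-1)·-0.920 - (2)·0.000) / (5.2) = 1.938;  γ ← (1−ω)·0.000 + ω·1.938 = 2.694
  δ: GS value = (8 - (-3.3)·0.000 - (0.4)·-0.920 - (-1.9)·2.694) / (8.6) = 1.568;  δ ← (1−ω)·0.000 + ω·1.568 = 2.180

(0.000, -0.920, 2.694, 2.180)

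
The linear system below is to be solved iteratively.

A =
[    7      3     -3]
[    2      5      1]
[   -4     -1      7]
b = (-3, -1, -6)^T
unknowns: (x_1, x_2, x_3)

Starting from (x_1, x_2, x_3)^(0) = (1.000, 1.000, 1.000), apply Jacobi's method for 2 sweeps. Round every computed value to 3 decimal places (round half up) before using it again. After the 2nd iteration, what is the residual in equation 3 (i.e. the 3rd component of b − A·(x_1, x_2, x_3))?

Iteration 1:
  x_1 = (-3 - (3)·1.000 - (-3)·1.000) / (7) = -0.429
  x_2 = (-1 - (2)·1.000 - (1)·1.000) / (5) = -0.800
  x_3 = (-6 - (-4)·1.000 - (-1)·1.000) / (7) = -0.143
Iteration 2:
  x_1 = (-3 - (3)·-0.800 - (-3)·-0.143) / (7) = -0.147
  x_2 = (-1 - (2)·-0.429 - (1)·-0.143) / (5) = 0.000
  x_3 = (-6 - (-4)·-0.429 - (-1)·-0.800) / (7) = -1.217
Residual b − A·x = (-5.622, 0.511, 1.931)

1.931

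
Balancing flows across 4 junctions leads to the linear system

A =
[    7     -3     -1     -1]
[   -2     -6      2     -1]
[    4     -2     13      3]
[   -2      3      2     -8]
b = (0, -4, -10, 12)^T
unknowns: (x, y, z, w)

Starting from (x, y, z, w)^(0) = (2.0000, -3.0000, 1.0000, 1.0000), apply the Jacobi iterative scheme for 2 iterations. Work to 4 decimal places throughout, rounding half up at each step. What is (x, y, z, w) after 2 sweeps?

Iteration 1:
  x = (0 - (-3)·-3.0000 - (-1)·1.0000 - (-1)·1.0000) / (7) = -1.0000
  y = (-4 - (-2)·2.0000 - (2)·1.0000 - (-1)·1.0000) / (-6) = 0.1667
  z = (-10 - (4)·2.0000 - (-2)·-3.0000 - (3)·1.0000) / (13) = -2.0769
  w = (12 - (-2)·2.0000 - (3)·-3.0000 - (2)·1.0000) / (-8) = -2.8750
Iteration 2:
  x = (0 - (-3)·0.1667 - (-1)·-2.0769 - (-1)·-2.8750) / (7) = -0.6360
  y = (-4 - (-2)·-1.0000 - (2)·-2.0769 - (-1)·-2.8750) / (-6) = 0.7869
  z = (-10 - (4)·-1.0000 - (-2)·0.1667 - (3)·-2.8750) / (13) = 0.2276
  w = (12 - (-2)·-1.0000 - (3)·0.1667 - (2)·-2.0769) / (-8) = -1.7067

(-0.6360, 0.7869, 0.2276, -1.7067)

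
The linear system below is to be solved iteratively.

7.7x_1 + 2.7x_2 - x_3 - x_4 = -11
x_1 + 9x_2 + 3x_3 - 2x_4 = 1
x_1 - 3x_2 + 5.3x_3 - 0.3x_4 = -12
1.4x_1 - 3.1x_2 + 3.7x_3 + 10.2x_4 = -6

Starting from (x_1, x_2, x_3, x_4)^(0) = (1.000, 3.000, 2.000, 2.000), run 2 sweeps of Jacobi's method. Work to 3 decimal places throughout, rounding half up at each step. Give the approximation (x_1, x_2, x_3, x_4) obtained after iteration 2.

Iteration 1:
  x_1 = (-11 - (2.7)·3.000 - (-1)·2.000 - (-1)·2.000) / (7.7) = -1.961
  x_2 = (1 - (1)·1.000 - (3)·2.000 - (-2)·2.000) / (9) = -0.222
  x_3 = (-12 - (1)·1.000 - (-3)·3.000 - (-0.3)·2.000) / (5.3) = -0.642
  x_4 = (-6 - (1.4)·1.000 - (-3.1)·3.000 - (3.7)·2.000) / (10.2) = -0.539
Iteration 2:
  x_1 = (-11 - (2.7)·-0.222 - (-1)·-0.642 - (-1)·-0.539) / (7.7) = -1.504
  x_2 = (1 - (1)·-1.961 - (3)·-0.642 - (-2)·-0.539) / (9) = 0.423
  x_3 = (-12 - (1)·-1.961 - (-3)·-0.222 - (-0.3)·-0.539) / (5.3) = -2.050
  x_4 = (-6 - (1.4)·-1.961 - (-3.1)·-0.222 - (3.7)·-0.642) / (10.2) = -0.154

(-1.504, 0.423, -2.050, -0.154)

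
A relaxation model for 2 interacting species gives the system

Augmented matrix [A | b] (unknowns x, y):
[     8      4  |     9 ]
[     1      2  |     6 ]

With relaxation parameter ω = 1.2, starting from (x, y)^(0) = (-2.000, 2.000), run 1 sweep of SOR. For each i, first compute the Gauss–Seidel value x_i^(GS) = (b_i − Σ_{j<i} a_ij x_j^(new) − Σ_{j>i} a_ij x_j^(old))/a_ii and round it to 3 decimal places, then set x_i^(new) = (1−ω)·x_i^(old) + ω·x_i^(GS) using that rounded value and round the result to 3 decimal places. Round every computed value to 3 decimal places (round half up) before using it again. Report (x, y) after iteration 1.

Iteration 1:
  x: GS value = (9 - (4)·2.000) / (8) = 0.125;  x ← (1−ω)·-2.000 + ω·0.125 = 0.550
  y: GS value = (6 - (1)·0.550) / (2) = 2.725;  y ← (1−ω)·2.000 + ω·2.725 = 2.870

(0.550, 2.870)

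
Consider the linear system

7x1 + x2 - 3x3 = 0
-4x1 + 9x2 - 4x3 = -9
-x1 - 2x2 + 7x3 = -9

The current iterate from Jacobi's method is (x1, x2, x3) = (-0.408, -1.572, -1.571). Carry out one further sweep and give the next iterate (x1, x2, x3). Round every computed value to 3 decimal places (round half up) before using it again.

One sweep:
  x1 = (0 - (1)·-1.572 - (-3)·-1.571) / (7) = -0.449
  x2 = (-9 - (-4)·-0.408 - (-4)·-1.571) / (9) = -1.880
  x3 = (-9 - (-1)·-0.408 - (-2)·-1.572) / (7) = -1.793

(-0.449, -1.880, -1.793)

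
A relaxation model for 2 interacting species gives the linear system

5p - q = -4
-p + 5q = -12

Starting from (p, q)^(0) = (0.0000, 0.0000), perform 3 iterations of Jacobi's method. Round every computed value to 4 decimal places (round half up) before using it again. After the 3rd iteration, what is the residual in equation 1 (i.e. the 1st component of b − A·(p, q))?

-0.0960

Iteration 1:
  p = (-4 - (-1)·0.0000) / (5) = -0.8000
  q = (-12 - (-1)·0.0000) / (5) = -2.4000
Iteration 2:
  p = (-4 - (-1)·-2.4000) / (5) = -1.2800
  q = (-12 - (-1)·-0.8000) / (5) = -2.5600
Iteration 3:
  p = (-4 - (-1)·-2.5600) / (5) = -1.3120
  q = (-12 - (-1)·-1.2800) / (5) = -2.6560
Residual b − A·x = (-0.0960, -0.0320)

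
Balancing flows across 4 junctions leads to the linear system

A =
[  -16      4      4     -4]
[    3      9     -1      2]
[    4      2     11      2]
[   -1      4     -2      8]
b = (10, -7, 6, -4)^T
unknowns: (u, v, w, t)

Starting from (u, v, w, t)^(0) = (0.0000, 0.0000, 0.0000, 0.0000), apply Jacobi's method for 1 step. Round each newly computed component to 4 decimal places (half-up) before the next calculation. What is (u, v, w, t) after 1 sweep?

(-0.6250, -0.7778, 0.5455, -0.5000)

Iteration 1:
  u = (10 - (4)·0.0000 - (4)·0.0000 - (-4)·0.0000) / (-16) = -0.6250
  v = (-7 - (3)·0.0000 - (-1)·0.0000 - (2)·0.0000) / (9) = -0.7778
  w = (6 - (4)·0.0000 - (2)·0.0000 - (2)·0.0000) / (11) = 0.5455
  t = (-4 - (-1)·0.0000 - (4)·0.0000 - (-2)·0.0000) / (8) = -0.5000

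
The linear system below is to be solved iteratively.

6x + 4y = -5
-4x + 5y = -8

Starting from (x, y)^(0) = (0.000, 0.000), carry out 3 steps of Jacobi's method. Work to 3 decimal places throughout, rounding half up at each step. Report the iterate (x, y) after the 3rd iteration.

(0.677, -1.414)

Iteration 1:
  x = (-5 - (4)·0.000) / (6) = -0.833
  y = (-8 - (-4)·0.000) / (5) = -1.600
Iteration 2:
  x = (-5 - (4)·-1.600) / (6) = 0.233
  y = (-8 - (-4)·-0.833) / (5) = -2.266
Iteration 3:
  x = (-5 - (4)·-2.266) / (6) = 0.677
  y = (-8 - (-4)·0.233) / (5) = -1.414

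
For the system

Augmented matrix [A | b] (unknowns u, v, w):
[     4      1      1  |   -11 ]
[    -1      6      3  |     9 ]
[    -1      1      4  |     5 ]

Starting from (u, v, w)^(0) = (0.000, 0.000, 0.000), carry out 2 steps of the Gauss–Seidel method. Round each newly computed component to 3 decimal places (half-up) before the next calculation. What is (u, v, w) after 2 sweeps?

(-3.086, 0.835, 0.270)

Iteration 1:
  u = (-11 - (1)·0.000 - (1)·0.000) / (4) = -2.750
  v = (9 - (-1)·-2.750 - (3)·0.000) / (6) = 1.042
  w = (5 - (-1)·-2.750 - (1)·1.042) / (4) = 0.302
Iteration 2:
  u = (-11 - (1)·1.042 - (1)·0.302) / (4) = -3.086
  v = (9 - (-1)·-3.086 - (3)·0.302) / (6) = 0.835
  w = (5 - (-1)·-3.086 - (1)·0.835) / (4) = 0.270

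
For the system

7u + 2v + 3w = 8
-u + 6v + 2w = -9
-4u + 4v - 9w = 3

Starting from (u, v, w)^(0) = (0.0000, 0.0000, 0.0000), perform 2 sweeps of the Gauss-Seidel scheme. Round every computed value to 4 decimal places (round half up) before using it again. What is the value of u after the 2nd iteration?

Iteration 1:
  u = (8 - (2)·0.0000 - (3)·0.0000) / (7) = 1.1429
  v = (-9 - (-1)·1.1429 - (2)·0.0000) / (6) = -1.3095
  w = (3 - (-4)·1.1429 - (4)·-1.3095) / (-9) = -1.4233
Iteration 2:
  u = (8 - (2)·-1.3095 - (3)·-1.4233) / (7) = 2.1270
  v = (-9 - (-1)·2.1270 - (2)·-1.4233) / (6) = -0.6711
  w = (3 - (-4)·2.1270 - (4)·-0.6711) / (-9) = -1.5769

2.1270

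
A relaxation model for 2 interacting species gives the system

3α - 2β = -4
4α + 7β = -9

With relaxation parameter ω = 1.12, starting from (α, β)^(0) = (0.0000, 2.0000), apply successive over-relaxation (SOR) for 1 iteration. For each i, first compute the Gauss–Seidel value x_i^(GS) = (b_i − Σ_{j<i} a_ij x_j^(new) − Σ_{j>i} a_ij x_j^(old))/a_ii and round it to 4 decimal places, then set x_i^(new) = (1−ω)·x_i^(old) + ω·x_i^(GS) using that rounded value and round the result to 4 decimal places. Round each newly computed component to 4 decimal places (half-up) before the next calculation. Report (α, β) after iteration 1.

(0.0000, -1.6800)

Iteration 1:
  α: GS value = (-4 - (-2)·2.0000) / (3) = 0.0000;  α ← (1−ω)·0.0000 + ω·0.0000 = 0.0000
  β: GS value = (-9 - (4)·0.0000) / (7) = -1.2857;  β ← (1−ω)·2.0000 + ω·-1.2857 = -1.6800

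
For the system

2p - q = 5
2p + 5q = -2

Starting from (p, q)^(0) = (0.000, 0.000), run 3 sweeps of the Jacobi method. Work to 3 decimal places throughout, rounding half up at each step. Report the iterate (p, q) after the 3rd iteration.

Iteration 1:
  p = (5 - (-1)·0.000) / (2) = 2.500
  q = (-2 - (2)·0.000) / (5) = -0.400
Iteration 2:
  p = (5 - (-1)·-0.400) / (2) = 2.300
  q = (-2 - (2)·2.500) / (5) = -1.400
Iteration 3:
  p = (5 - (-1)·-1.400) / (2) = 1.800
  q = (-2 - (2)·2.300) / (5) = -1.320

(1.800, -1.320)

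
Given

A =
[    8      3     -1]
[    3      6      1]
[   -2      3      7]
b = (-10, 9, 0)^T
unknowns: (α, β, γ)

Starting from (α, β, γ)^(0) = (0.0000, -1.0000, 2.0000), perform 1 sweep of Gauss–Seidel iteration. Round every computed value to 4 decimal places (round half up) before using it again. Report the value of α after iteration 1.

Iteration 1:
  α = (-10 - (3)·-1.0000 - (-1)·2.0000) / (8) = -0.6250
  β = (9 - (3)·-0.6250 - (1)·2.0000) / (6) = 1.4792
  γ = (0 - (-2)·-0.6250 - (3)·1.4792) / (7) = -0.8125

-0.6250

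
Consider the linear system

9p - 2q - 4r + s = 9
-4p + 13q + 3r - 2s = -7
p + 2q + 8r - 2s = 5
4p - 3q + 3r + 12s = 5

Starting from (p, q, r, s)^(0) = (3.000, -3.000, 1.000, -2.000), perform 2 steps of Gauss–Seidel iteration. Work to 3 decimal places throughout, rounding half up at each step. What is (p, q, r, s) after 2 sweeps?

(0.932, -0.320, 0.549, -0.111)

Iteration 1:
  p = (9 - (-2)·-3.000 - (-4)·1.000 - (1)·-2.000) / (9) = 1.000
  q = (-7 - (-4)·1.000 - (3)·1.000 - (-2)·-2.000) / (13) = -0.769
  r = (5 - (1)·1.000 - (2)·-0.769 - (-2)·-2.000) / (8) = 0.192
  s = (5 - (4)·1.000 - (-3)·-0.769 - (3)·0.192) / (12) = -0.157
Iteration 2:
  p = (9 - (-2)·-0.769 - (-4)·0.192 - (1)·-0.157) / (9) = 0.932
  q = (-7 - (-4)·0.932 - (3)·0.192 - (-2)·-0.157) / (13) = -0.320
  r = (5 - (1)·0.932 - (2)·-0.320 - (-2)·-0.157) / (8) = 0.549
  s = (5 - (4)·0.932 - (-3)·-0.320 - (3)·0.549) / (12) = -0.111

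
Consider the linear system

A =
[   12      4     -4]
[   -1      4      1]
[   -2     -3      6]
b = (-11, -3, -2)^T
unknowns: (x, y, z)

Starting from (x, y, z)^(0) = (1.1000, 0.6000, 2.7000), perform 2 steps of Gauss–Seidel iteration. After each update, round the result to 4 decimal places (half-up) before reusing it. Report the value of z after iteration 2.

-0.9343

Iteration 1:
  x = (-11 - (4)·0.6000 - (-4)·2.7000) / (12) = -0.2167
  y = (-3 - (-1)·-0.2167 - (1)·2.7000) / (4) = -1.4792
  z = (-2 - (-2)·-0.2167 - (-3)·-1.4792) / (6) = -1.1452
Iteration 2:
  x = (-11 - (4)·-1.4792 - (-4)·-1.1452) / (12) = -0.8053
  y = (-3 - (-1)·-0.8053 - (1)·-1.1452) / (4) = -0.6650
  z = (-2 - (-2)·-0.8053 - (-3)·-0.6650) / (6) = -0.9343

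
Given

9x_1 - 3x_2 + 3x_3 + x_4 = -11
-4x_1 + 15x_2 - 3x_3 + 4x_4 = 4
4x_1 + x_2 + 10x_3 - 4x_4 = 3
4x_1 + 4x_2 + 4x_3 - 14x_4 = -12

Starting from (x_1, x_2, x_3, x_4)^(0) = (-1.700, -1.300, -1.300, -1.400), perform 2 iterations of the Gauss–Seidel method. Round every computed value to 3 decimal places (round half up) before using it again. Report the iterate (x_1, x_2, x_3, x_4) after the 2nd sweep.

(-1.312, -0.218, 1.096, 0.733)

Iteration 1:
  x_1 = (-11 - (-3)·-1.300 - (3)·-1.300 - (1)·-1.400) / (9) = -1.067
  x_2 = (4 - (-4)·-1.067 - (-3)·-1.300 - (4)·-1.400) / (15) = 0.095
  x_3 = (3 - (4)·-1.067 - (1)·0.095 - (-4)·-1.400) / (10) = 0.157
  x_4 = (-12 - (4)·-1.067 - (4)·0.095 - (4)·0.157) / (-14) = 0.624
Iteration 2:
  x_1 = (-11 - (-3)·0.095 - (3)·0.157 - (1)·0.624) / (9) = -1.312
  x_2 = (4 - (-4)·-1.312 - (-3)·0.157 - (4)·0.624) / (15) = -0.218
  x_3 = (3 - (4)·-1.312 - (1)·-0.218 - (-4)·0.624) / (10) = 1.096
  x_4 = (-12 - (4)·-1.312 - (4)·-0.218 - (4)·1.096) / (-14) = 0.733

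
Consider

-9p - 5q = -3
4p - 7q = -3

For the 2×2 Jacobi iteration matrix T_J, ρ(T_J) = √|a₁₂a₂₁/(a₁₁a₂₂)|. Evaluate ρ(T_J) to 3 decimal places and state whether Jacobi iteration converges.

0.563

a₁₂a₂₁/(a₁₁a₂₂) = (-5)·(4) / ((-9)·(-7)) = -0.317460
ρ = √|-0.317460| = √0.317460 = 0.563
ρ < 1, so Jacobi converges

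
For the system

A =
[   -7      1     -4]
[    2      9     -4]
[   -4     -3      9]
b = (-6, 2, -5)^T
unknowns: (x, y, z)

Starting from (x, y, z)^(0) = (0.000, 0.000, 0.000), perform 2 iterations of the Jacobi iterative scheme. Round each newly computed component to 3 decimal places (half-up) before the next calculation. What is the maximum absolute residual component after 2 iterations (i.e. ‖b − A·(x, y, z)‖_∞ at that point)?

Iteration 1:
  x = (-6 - (1)·0.000 - (-4)·0.000) / (-7) = 0.857
  y = (2 - (2)·0.000 - (-4)·0.000) / (9) = 0.222
  z = (-5 - (-4)·0.000 - (-3)·0.000) / (9) = -0.556
Iteration 2:
  x = (-6 - (1)·0.222 - (-4)·-0.556) / (-7) = 1.207
  y = (2 - (2)·0.857 - (-4)·-0.556) / (9) = -0.215
  z = (-5 - (-4)·0.857 - (-3)·0.222) / (9) = -0.101
Residual b − A·x = (2.260, 1.117, 0.092); ∞-norm = 2.260

2.260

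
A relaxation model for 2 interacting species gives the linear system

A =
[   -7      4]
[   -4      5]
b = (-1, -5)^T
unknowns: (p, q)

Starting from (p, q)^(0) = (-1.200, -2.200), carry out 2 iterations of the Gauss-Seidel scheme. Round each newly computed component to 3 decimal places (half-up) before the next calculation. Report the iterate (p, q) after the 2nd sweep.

Iteration 1:
  p = (-1 - (4)·-2.200) / (-7) = -1.114
  q = (-5 - (-4)·-1.114) / (5) = -1.891
Iteration 2:
  p = (-1 - (4)·-1.891) / (-7) = -0.938
  q = (-5 - (-4)·-0.938) / (5) = -1.750

(-0.938, -1.750)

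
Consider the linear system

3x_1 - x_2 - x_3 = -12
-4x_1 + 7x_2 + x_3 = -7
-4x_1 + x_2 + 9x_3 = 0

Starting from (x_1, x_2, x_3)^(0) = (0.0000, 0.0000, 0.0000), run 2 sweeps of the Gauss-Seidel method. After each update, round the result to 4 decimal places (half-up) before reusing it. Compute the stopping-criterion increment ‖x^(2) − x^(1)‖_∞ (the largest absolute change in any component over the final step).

Iteration 1:
  x_1 = (-12 - (-1)·0.0000 - (-1)·0.0000) / (3) = -4.0000
  x_2 = (-7 - (-4)·-4.0000 - (1)·0.0000) / (7) = -3.2857
  x_3 = (0 - (-4)·-4.0000 - (1)·-3.2857) / (9) = -1.4127
Iteration 2:
  x_1 = (-12 - (-1)·-3.2857 - (-1)·-1.4127) / (3) = -5.5661
  x_2 = (-7 - (-4)·-5.5661 - (1)·-1.4127) / (7) = -3.9788
  x_3 = (0 - (-4)·-5.5661 - (1)·-3.9788) / (9) = -2.0317
Change: (-1.5661, -0.6931, -0.6190) → max |·| = 1.5661

1.5661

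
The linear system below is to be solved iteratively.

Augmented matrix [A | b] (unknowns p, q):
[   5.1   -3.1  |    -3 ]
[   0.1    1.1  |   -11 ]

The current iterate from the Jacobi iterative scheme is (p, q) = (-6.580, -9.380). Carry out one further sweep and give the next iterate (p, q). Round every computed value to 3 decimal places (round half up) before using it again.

One sweep:
  p = (-3 - (-3.1)·-9.380) / (5.1) = -6.290
  q = (-11 - (0.1)·-6.580) / (1.1) = -9.402

(-6.290, -9.402)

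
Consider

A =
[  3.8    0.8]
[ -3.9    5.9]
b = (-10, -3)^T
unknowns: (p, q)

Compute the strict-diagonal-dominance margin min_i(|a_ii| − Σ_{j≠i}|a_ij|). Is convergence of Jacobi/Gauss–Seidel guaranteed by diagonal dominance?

2

row 1: |3.8| − (0.8) = 3
row 2: |5.9| − (3.9) = 2
minimum over rows = 2 → strictly diagonally dominant (convergence guaranteed)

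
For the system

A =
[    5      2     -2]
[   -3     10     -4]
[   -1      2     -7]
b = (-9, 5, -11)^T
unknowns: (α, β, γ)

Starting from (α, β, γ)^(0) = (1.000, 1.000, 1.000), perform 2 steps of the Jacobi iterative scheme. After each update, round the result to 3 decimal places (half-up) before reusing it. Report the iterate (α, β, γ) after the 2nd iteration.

Iteration 1:
  α = (-9 - (2)·1.000 - (-2)·1.000) / (5) = -1.800
  β = (5 - (-3)·1.000 - (-4)·1.000) / (10) = 1.200
  γ = (-11 - (-1)·1.000 - (2)·1.000) / (-7) = 1.714
Iteration 2:
  α = (-9 - (2)·1.200 - (-2)·1.714) / (5) = -1.594
  β = (5 - (-3)·-1.800 - (-4)·1.714) / (10) = 0.646
  γ = (-11 - (-1)·-1.800 - (2)·1.200) / (-7) = 2.171

(-1.594, 0.646, 2.171)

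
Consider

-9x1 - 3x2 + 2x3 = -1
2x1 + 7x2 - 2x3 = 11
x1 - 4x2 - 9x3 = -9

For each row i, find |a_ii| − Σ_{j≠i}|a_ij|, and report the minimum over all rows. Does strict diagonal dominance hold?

3

row 1: |-9| − (3+2) = 4
row 2: |7| − (2+2) = 3
row 3: |-9| − (1+4) = 4
minimum over rows = 3 → strictly diagonally dominant (convergence guaranteed)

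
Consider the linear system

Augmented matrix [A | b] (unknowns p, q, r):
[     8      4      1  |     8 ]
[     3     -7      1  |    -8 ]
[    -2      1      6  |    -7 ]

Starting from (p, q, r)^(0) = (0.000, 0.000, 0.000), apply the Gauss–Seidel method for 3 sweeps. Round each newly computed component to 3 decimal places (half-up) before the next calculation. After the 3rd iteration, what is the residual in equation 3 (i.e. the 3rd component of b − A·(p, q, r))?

Iteration 1:
  p = (8 - (4)·0.000 - (1)·0.000) / (8) = 1.000
  q = (-8 - (3)·1.000 - (1)·0.000) / (-7) = 1.571
  r = (-7 - (-2)·1.000 - (1)·1.571) / (6) = -1.095
Iteration 2:
  p = (8 - (4)·1.571 - (1)·-1.095) / (8) = 0.351
  q = (-8 - (3)·0.351 - (1)·-1.095) / (-7) = 1.137
  r = (-7 - (-2)·0.351 - (1)·1.137) / (6) = -1.239
Iteration 3:
  p = (8 - (4)·1.137 - (1)·-1.239) / (8) = 0.586
  q = (-8 - (3)·0.586 - (1)·-1.239) / (-7) = 1.217
  r = (-7 - (-2)·0.586 - (1)·1.217) / (6) = -1.174
Residual b − A·x = (-0.382, -0.065, -0.001)

-0.001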